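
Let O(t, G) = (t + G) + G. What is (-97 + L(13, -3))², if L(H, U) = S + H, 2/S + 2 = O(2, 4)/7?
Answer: 30625/4 ≈ 7656.3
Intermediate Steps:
O(t, G) = t + 2*G (O(t, G) = (G + t) + G = t + 2*G)
S = -7/2 (S = 2/(-2 + (2 + 2*4)/7) = 2/(-2 + (2 + 8)*(⅐)) = 2/(-2 + 10*(⅐)) = 2/(-2 + 10/7) = 2/(-4/7) = 2*(-7/4) = -7/2 ≈ -3.5000)
L(H, U) = -7/2 + H
(-97 + L(13, -3))² = (-97 + (-7/2 + 13))² = (-97 + 19/2)² = (-175/2)² = 30625/4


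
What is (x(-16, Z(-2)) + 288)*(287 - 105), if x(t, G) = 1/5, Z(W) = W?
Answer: 262262/5 ≈ 52452.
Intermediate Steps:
x(t, G) = 1/5
(x(-16, Z(-2)) + 288)*(287 - 105) = (1/5 + 288)*(287 - 105) = (1441/5)*182 = 262262/5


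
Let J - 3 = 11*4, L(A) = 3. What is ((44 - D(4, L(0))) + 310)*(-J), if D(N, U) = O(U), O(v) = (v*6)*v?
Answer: -14100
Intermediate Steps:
O(v) = 6*v² (O(v) = (6*v)*v = 6*v²)
J = 47 (J = 3 + 11*4 = 3 + 44 = 47)
D(N, U) = 6*U²
((44 - D(4, L(0))) + 310)*(-J) = ((44 - 6*3²) + 310)*(-1*47) = ((44 - 6*9) + 310)*(-47) = ((44 - 1*54) + 310)*(-47) = ((44 - 54) + 310)*(-47) = (-10 + 310)*(-47) = 300*(-47) = -14100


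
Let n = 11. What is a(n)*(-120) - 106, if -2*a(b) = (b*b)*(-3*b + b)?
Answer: -159826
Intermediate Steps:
a(b) = b³ (a(b) = -b*b*(-3*b + b)/2 = -b²*(-2*b)/2 = -(-1)*b³ = b³)
a(n)*(-120) - 106 = 11³*(-120) - 106 = 1331*(-120) - 106 = -159720 - 106 = -159826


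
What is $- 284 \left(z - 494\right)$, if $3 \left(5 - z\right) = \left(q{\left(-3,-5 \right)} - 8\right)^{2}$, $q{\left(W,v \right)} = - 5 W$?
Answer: $\frac{430544}{3} \approx 1.4351 \cdot 10^{5}$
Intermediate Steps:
$z = - \frac{34}{3}$ ($z = 5 - \frac{\left(\left(-5\right) \left(-3\right) - 8\right)^{2}}{3} = 5 - \frac{\left(15 - 8\right)^{2}}{3} = 5 - \frac{7^{2}}{3} = 5 - \frac{49}{3} = - \frac{34}{3} \approx -11.333$)
$- 284 \left(z - 494\right) = - 284 \left(- \frac{34}{3} - 494\right) = \left(-284\right) \left(- \frac{1516}{3}\right) = \frac{430544}{3}$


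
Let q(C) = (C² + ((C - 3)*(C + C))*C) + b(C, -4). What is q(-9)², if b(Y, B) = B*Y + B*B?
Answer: 3279721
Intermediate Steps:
b(Y, B) = B² + B*Y (b(Y, B) = B*Y + B² = B² + B*Y)
q(C) = 16 + C² - 4*C + 2*C²*(-3 + C) (q(C) = (C² + ((C - 3)*(C + C))*C) - 4*(-4 + C) = (C² + ((-3 + C)*(2*C))*C) + (16 - 4*C) = (C² + (2*C*(-3 + C))*C) + (16 - 4*C) = (C² + 2*C²*(-3 + C)) + (16 - 4*C) = 16 + C² - 4*C + 2*C²*(-3 + C))
q(-9)² = (16 - 5*(-9)² - 4*(-9) + 2*(-9)³)² = (16 - 5*81 + 36 + 2*(-729))² = (16 - 405 + 36 - 1458)² = (-1811)² = 3279721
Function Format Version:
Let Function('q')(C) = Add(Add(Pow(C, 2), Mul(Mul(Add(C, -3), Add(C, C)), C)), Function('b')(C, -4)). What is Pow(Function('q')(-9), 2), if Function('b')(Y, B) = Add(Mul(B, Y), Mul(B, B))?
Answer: 3279721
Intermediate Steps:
Function('b')(Y, B) = Add(Pow(B, 2), Mul(B, Y)) (Function('b')(Y, B) = Add(Mul(B, Y), Pow(B, 2)) = Add(Pow(B, 2), Mul(B, Y)))
Function('q')(C) = Add(16, Pow(C, 2), Mul(-4, C), Mul(2, Pow(C, 2), Add(-3, C))) (Function('q')(C) = Add(Add(Pow(C, 2), Mul(Mul(Add(C, -3), Add(C, C)), C)), Mul(-4, Add(-4, C))) = Add(Add(Pow(C, 2), Mul(Mul(Add(-3, C), Mul(2, C)), C)), Add(16, Mul(-4, C))) = Add(Add(Pow(C, 2), Mul(Mul(2, C, Add(-3, C)), C)), Add(16, Mul(-4, C))) = Add(Add(Pow(C, 2), Mul(2, Pow(C, 2), Add(-3, C))), Add(16, Mul(-4, C))) = Add(16, Pow(C, 2), Mul(-4, C), Mul(2, Pow(C, 2), Add(-3, C))))
Pow(Function('q')(-9), 2) = Pow(Add(16, Mul(-5, Pow(-9, 2)), Mul(-4, -9), Mul(2, Pow(-9, 3))), 2) = Pow(Add(16, Mul(-5, 81), 36, Mul(2, -729)), 2) = Pow(Add(16, -405, 36, -1458), 2) = Pow(-1811, 2) = 3279721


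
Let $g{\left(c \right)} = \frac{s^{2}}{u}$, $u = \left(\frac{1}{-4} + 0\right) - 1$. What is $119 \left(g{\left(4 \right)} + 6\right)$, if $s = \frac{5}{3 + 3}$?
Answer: $\frac{5831}{9} \approx 647.89$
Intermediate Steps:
$u = - \frac{5}{4}$ ($u = \left(- \frac{1}{4} + 0\right) - 1 = - \frac{1}{4} - 1 = - \frac{5}{4} \approx -1.25$)
$s = \frac{5}{6} \approx 0.83333$
$g{\left(c \right)} = - \frac{5}{9}$ ($g{\left(c \right)} = \frac{\left(\frac{5}{6}\right)^{2}}{- \frac{5}{4}} = \frac{25}{36} \left(- \frac{4}{5}\right) = - \frac{5}{9}$)
$119 \left(g{\left(4 \right)} + 6\right) = 119 \left(- \frac{5}{9} + 6\right) = 119 \cdot \frac{49}{9} = \frac{5831}{9}$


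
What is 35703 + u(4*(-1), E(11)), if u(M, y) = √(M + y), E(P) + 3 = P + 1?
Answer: 35703 + √5 ≈ 35705.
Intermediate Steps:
E(P) = -2 + P (E(P) = -3 + (P + 1) = -3 + (1 + P) = -2 + P)
35703 + u(4*(-1), E(11)) = 35703 + √(4*(-1) + (-2 + 11)) = 35703 + √(-4 + 9) = 35703 + √5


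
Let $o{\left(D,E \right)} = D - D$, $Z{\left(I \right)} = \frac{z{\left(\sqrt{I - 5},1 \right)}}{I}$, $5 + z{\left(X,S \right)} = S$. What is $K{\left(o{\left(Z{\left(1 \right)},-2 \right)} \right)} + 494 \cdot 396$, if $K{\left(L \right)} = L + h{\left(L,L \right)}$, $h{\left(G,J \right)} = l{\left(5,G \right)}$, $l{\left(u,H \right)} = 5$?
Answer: $195629$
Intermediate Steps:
$h{\left(G,J \right)} = 5$
$z{\left(X,S \right)} = -5 + S$
$Z{\left(I \right)} = - \frac{4}{I}$ ($Z{\left(I \right)} = \frac{-5 + 1}{I} = - \frac{4}{I}$)
$o{\left(D,E \right)} = 0$
$K{\left(L \right)} = 5 + L$ ($K{\left(L \right)} = L + 5 = 5 + L$)
$K{\left(o{\left(Z{\left(1 \right)},-2 \right)} \right)} + 494 \cdot 396 = \left(5 + 0\right) + 494 \cdot 396 = 5 + 195624 = 195629$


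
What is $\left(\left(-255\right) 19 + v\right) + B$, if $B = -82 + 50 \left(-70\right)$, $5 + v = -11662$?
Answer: $-20094$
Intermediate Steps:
$v = -11667$ ($v = -5 - 11662 = -11667$)
$B = -3582$ ($B = -82 - 3500 = -3582$)
$\left(\left(-255\right) 19 + v\right) + B = \left(\left(-255\right) 19 - 11667\right) - 3582 = \left(-4845 - 11667\right) - 3582 = -16512 - 3582 = -20094$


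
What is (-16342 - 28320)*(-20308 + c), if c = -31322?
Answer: 2305899060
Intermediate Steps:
(-16342 - 28320)*(-20308 + c) = (-16342 - 28320)*(-20308 - 31322) = -44662*(-51630) = 2305899060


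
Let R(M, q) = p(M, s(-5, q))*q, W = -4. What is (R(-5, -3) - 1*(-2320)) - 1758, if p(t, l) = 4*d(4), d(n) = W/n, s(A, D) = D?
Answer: 574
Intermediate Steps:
d(n) = -4/n
p(t, l) = -4 (p(t, l) = 4*(-4/4) = 4*(-4*¼) = 4*(-1) = -4)
R(M, q) = -4*q
(R(-5, -3) - 1*(-2320)) - 1758 = (-4*(-3) - 1*(-2320)) - 1758 = (12 + 2320) - 1758 = 2332 - 1758 = 574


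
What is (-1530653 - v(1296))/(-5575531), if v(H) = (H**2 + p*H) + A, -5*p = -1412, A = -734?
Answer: 17877627/27877655 ≈ 0.64129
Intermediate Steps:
p = 1412/5 (p = -1/5*(-1412) = 1412/5 ≈ 282.40)
v(H) = -734 + H**2 + 1412*H/5 (v(H) = (H**2 + 1412*H/5) - 734 = -734 + H**2 + 1412*H/5)
(-1530653 - v(1296))/(-5575531) = (-1530653 - (-734 + 1296**2 + (1412/5)*1296))/(-5575531) = (-1530653 - (-734 + 1679616 + 1829952/5))*(-1/5575531) = (-1530653 - 1*10224362/5)*(-1/5575531) = (-1530653 - 10224362/5)*(-1/5575531) = -17877627/5*(-1/5575531) = 17877627/27877655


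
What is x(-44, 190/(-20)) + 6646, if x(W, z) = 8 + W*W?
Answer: 8590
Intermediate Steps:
x(W, z) = 8 + W²
x(-44, 190/(-20)) + 6646 = (8 + (-44)²) + 6646 = (8 + 1936) + 6646 = 1944 + 6646 = 8590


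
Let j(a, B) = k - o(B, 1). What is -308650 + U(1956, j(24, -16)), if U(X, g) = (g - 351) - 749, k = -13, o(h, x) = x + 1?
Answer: -309765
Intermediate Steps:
o(h, x) = 1 + x
j(a, B) = -15 (j(a, B) = -13 - (1 + 1) = -13 - 1*2 = -13 - 2 = -15)
U(X, g) = -1100 + g (U(X, g) = (-351 + g) - 749 = -1100 + g)
-308650 + U(1956, j(24, -16)) = -308650 + (-1100 - 15) = -308650 - 1115 = -309765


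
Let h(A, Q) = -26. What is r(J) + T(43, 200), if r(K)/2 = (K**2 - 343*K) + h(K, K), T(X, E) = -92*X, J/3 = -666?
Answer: 9350628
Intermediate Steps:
J = -1998 (J = 3*(-666) = -1998)
r(K) = -52 - 686*K + 2*K**2 (r(K) = 2*((K**2 - 343*K) - 26) = 2*(-26 + K**2 - 343*K) = -52 - 686*K + 2*K**2)
r(J) + T(43, 200) = (-52 - 686*(-1998) + 2*(-1998)**2) - 92*43 = (-52 + 1370628 + 2*3992004) - 3956 = (-52 + 1370628 + 7984008) - 3956 = 9354584 - 3956 = 9350628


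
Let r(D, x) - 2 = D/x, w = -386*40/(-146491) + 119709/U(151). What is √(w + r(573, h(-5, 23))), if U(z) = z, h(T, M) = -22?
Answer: √182076612288803341318/486643102 ≈ 27.728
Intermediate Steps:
w = 17538622559/22120141 (w = -386*40/(-146491) + 119709/151 = -15440*(-1/146491) + 119709*(1/151) = 15440/146491 + 119709/151 = 17538622559/22120141 ≈ 792.88)
r(D, x) = 2 + D/x
√(w + r(573, h(-5, 23))) = √(17538622559/22120141 + (2 + 573/(-22))) = √(17538622559/22120141 + (2 + 573*(-1/22))) = √(17538622559/22120141 + (2 - 573/22)) = √(17538622559/22120141 - 529/22) = √(374148141709/486643102) = √182076612288803341318/486643102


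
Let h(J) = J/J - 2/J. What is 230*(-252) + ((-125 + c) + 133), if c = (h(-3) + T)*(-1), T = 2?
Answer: -173867/3 ≈ -57956.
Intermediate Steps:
h(J) = 1 - 2/J
c = -11/3 (c = ((-2 - 3)/(-3) + 2)*(-1) = (-1/3*(-5) + 2)*(-1) = (5/3 + 2)*(-1) = (11/3)*(-1) = -11/3 ≈ -3.6667)
230*(-252) + ((-125 + c) + 133) = 230*(-252) + ((-125 - 11/3) + 133) = -57960 + (-386/3 + 133) = -57960 + 13/3 = -173867/3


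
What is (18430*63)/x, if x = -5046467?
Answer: -1161090/5046467 ≈ -0.23008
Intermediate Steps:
(18430*63)/x = (18430*63)/(-5046467) = 1161090*(-1/5046467) = -1161090/5046467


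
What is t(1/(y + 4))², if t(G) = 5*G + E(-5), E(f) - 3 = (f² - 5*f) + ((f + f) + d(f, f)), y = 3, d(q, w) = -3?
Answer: 81225/49 ≈ 1657.7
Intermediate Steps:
E(f) = f² - 3*f (E(f) = 3 + ((f² - 5*f) + ((f + f) - 3)) = 3 + ((f² - 5*f) + (2*f - 3)) = 3 + ((f² - 5*f) + (-3 + 2*f)) = 3 + (-3 + f² - 3*f) = f² - 3*f)
t(G) = 40 + 5*G (t(G) = 5*G - 5*(-3 - 5) = 5*G - 5*(-8) = 5*G + 40 = 40 + 5*G)
t(1/(y + 4))² = (40 + 5/(3 + 4))² = (40 + 5/7)² = (285/7)² = 81225/49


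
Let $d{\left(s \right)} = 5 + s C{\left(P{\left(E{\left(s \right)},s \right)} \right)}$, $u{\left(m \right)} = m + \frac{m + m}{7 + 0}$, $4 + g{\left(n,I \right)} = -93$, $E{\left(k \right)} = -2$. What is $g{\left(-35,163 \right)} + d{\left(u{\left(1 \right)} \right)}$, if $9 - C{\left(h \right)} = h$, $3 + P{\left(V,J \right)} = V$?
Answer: $-74$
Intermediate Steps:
$g{\left(n,I \right)} = -97$ ($g{\left(n,I \right)} = -4 - 93 = -97$)
$u{\left(m \right)} = \frac{9 m}{7}$ ($u{\left(m \right)} = m + \frac{2 m}{7} = \frac{9 m}{7}$)
$P{\left(V,J \right)} = -3 + V$
$C{\left(h \right)} = 9 - h$
$d{\left(s \right)} = 5 + 14 s$ ($d{\left(s \right)} = 5 + s \left(9 - \left(-3 - 2\right)\right) = 5 + s \left(9 - -5\right) = 5 + s \left(9 + 5\right) = 5 + s 14 = 5 + 14 s$)
$g{\left(-35,163 \right)} + d{\left(u{\left(1 \right)} \right)} = -97 + \left(5 + 14 \cdot \frac{9}{7} \cdot 1\right) = -97 + \left(5 + 14 \cdot \frac{9}{7}\right) = -97 + \left(5 + 18\right) = -97 + 23 = -74$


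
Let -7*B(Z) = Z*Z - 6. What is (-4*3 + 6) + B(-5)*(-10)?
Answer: 148/7 ≈ 21.143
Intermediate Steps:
B(Z) = 6/7 - Z²/7 (B(Z) = -(Z*Z - 6)/7 = -(Z² - 6)/7 = -(-6 + Z²)/7 = 6/7 - Z²/7)
(-4*3 + 6) + B(-5)*(-10) = (-4*3 + 6) + (6/7 - ⅐*(-5)²)*(-10) = (-12 + 6) + (6/7 - ⅐*25)*(-10) = -6 + (6/7 - 25/7)*(-10) = -6 - 19/7*(-10) = -6 + 190/7 = 148/7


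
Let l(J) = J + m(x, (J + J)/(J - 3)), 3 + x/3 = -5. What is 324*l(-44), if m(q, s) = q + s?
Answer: -1006992/47 ≈ -21425.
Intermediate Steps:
x = -24 (x = -9 + 3*(-5) = -9 - 15 = -24)
l(J) = -24 + J + 2*J/(-3 + J) (l(J) = J + (-24 + (J + J)/(J - 3)) = J + (-24 + (2*J)/(-3 + J)) = J + (-24 + 2*J/(-3 + J)) = -24 + J + 2*J/(-3 + J))
324*l(-44) = 324*((72 + (-44)² - 25*(-44))/(-3 - 44)) = 324*((72 + 1936 + 1100)/(-47)) = 324*(-1/47*3108) = 324*(-3108/47) = -1006992/47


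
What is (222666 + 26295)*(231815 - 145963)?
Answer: 21373799772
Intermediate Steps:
(222666 + 26295)*(231815 - 145963) = 248961*85852 = 21373799772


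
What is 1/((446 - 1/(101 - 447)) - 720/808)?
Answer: 34946/15554877 ≈ 0.0022466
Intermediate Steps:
1/((446 - 1/(101 - 447)) - 720/808) = 1/((446 - 1/(-346)) - 720*1/808) = 1/((446 - 1*(-1/346)) - 90/101) = 1/((446 + 1/346) - 90/101) = 1/(154317/346 - 90/101) = 1/(15554877/34946) = 34946/15554877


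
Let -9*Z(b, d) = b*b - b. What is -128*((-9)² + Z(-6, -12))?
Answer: -29312/3 ≈ -9770.7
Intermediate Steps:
Z(b, d) = -b²/9 + b/9 (Z(b, d) = -(b*b - b)/9 = -(b² - b)/9 = -b²/9 + b/9)
-128*((-9)² + Z(-6, -12)) = -128*((-9)² + (⅑)*(-6)*(1 - 1*(-6))) = -128*(81 + (⅑)*(-6)*(1 + 6)) = -128*(81 + (⅑)*(-6)*7) = -128*(81 - 14/3) = -128*229/3 = -29312/3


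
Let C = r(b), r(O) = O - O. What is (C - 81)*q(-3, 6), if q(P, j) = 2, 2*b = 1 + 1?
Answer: -162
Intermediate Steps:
b = 1 (b = (1 + 1)/2 = (½)*2 = 1)
r(O) = 0
C = 0
(C - 81)*q(-3, 6) = (0 - 81)*2 = -81*2 = -162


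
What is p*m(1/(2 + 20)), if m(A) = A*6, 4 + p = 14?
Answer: 30/11 ≈ 2.7273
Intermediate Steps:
p = 10 (p = -4 + 14 = 10)
m(A) = 6*A
p*m(1/(2 + 20)) = 10*(6/(2 + 20)) = 10*(6/22) = 10*(6*(1/22)) = 10*(3/11) = 30/11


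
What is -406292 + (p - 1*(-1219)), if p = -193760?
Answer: -598833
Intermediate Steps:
-406292 + (p - 1*(-1219)) = -406292 + (-193760 - 1*(-1219)) = -406292 + (-193760 + 1219) = -406292 - 192541 = -598833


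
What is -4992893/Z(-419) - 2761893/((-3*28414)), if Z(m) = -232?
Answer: 71040824047/3296024 ≈ 21554.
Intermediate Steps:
-4992893/Z(-419) - 2761893/((-3*28414)) = -4992893/(-232) - 2761893/((-3*28414)) = -4992893*(-1/232) - 2761893/(-85242) = 4992893/232 - 2761893*(-1/85242) = 4992893/232 + 920631/28414 = 71040824047/3296024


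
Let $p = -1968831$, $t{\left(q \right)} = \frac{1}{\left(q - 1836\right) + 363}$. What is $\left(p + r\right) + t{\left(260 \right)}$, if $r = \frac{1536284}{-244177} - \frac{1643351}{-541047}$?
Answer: $- \frac{315507512560146165349}{160250926015947} \approx -1.9688 \cdot 10^{6}$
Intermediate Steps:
$t{\left(q \right)} = \frac{1}{-1473 + q}$ ($t{\left(q \right)} = \frac{1}{\left(-1836 + q\right) + 363} = \frac{1}{-1473 + q}$)
$r = - \frac{429933332221}{132111233319}$ ($r = 1536284 \left(- \frac{1}{244177}\right) - - \frac{1643351}{541047} = - \frac{1536284}{244177} + \frac{1643351}{541047} = - \frac{429933332221}{132111233319} \approx -3.2543$)
$\left(p + r\right) + t{\left(260 \right)} = \left(-1968831 - \frac{429933332221}{132111233319}\right) + \frac{1}{-1473 + 260} = - \frac{260105121540012310}{132111233319} + \frac{1}{-1213} = - \frac{260105121540012310}{132111233319} - \frac{1}{1213} = - \frac{315507512560146165349}{160250926015947}$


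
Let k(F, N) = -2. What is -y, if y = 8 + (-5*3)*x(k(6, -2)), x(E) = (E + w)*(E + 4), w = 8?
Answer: 172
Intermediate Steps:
x(E) = (4 + E)*(8 + E) (x(E) = (E + 8)*(E + 4) = (8 + E)*(4 + E) = (4 + E)*(8 + E))
y = -172 (y = 8 + (-5*3)*(32 + (-2)**2 + 12*(-2)) = 8 - 15*(32 + 4 - 24) = 8 - 15*12 = 8 - 180 = -172)
-y = -1*(-172) = 172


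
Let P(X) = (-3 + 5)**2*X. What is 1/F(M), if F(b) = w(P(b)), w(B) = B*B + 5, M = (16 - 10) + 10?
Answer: 1/4101 ≈ 0.00024384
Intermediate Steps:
M = 16 (M = 6 + 10 = 16)
P(X) = 4*X (P(X) = 2**2*X = 4*X)
w(B) = 5 + B**2 (w(B) = B**2 + 5 = 5 + B**2)
F(b) = 5 + 16*b**2 (F(b) = 5 + (4*b)**2 = 5 + 16*b**2)
1/F(M) = 1/(5 + 16*16**2) = 1/(5 + 16*256) = 1/(5 + 4096) = 1/4101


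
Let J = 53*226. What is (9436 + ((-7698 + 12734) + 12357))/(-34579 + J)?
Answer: -26829/22601 ≈ -1.1871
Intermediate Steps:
J = 11978
(9436 + ((-7698 + 12734) + 12357))/(-34579 + J) = (9436 + ((-7698 + 12734) + 12357))/(-34579 + 11978) = (9436 + (5036 + 12357))/(-22601) = (9436 + 17393)*(-1/22601) = 26829*(-1/22601) = -26829/22601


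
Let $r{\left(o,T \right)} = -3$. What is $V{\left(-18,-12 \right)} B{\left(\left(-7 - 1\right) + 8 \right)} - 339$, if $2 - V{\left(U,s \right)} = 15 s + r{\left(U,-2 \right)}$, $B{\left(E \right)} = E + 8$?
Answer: $1141$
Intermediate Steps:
$B{\left(E \right)} = 8 + E$
$V{\left(U,s \right)} = 5 - 15 s$ ($V{\left(U,s \right)} = 2 - \left(15 s - 3\right) = 2 - \left(-3 + 15 s\right) = 5 - 15 s$)
$V{\left(-18,-12 \right)} B{\left(\left(-7 - 1\right) + 8 \right)} - 339 = \left(5 - -180\right) \left(8 + \left(\left(-7 - 1\right) + 8\right)\right) - 339 = \left(5 + 180\right) \left(8 + \left(-8 + 8\right)\right) - 339 = 185 \left(8 + 0\right) - 339 = 185 \cdot 8 - 339 = 1480 - 339 = 1141$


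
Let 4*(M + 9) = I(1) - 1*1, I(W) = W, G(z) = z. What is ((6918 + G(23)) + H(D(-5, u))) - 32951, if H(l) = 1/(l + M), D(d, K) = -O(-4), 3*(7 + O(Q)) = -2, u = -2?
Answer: -104043/4 ≈ -26011.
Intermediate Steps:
O(Q) = -23/3 (O(Q) = -7 + (1/3)*(-2) = -7 - 2/3 = -23/3)
D(d, K) = 23/3 (D(d, K) = -1*(-23/3) = 23/3)
M = -9 (M = -9 + (1 - 1*1)/4 = -9 + (1 - 1)/4 = -9 + (1/4)*0 = -9 + 0 = -9)
H(l) = 1/(-9 + l) (H(l) = 1/(l - 9) = 1/(-9 + l))
((6918 + G(23)) + H(D(-5, u))) - 32951 = ((6918 + 23) + 1/(-9 + 23/3)) - 32951 = (6941 + 1/(-4/3)) - 32951 = (6941 - 3/4) - 32951 = 27761/4 - 32951 = -104043/4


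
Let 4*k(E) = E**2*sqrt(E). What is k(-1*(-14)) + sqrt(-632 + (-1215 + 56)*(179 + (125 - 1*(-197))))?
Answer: 49*sqrt(14) + I*sqrt(581291) ≈ 183.34 + 762.42*I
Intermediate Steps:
k(E) = E**(5/2)/4 (k(E) = (E**2*sqrt(E))/4 = E**(5/2)/4)
k(-1*(-14)) + sqrt(-632 + (-1215 + 56)*(179 + (125 - 1*(-197)))) = (-1*(-14))**(5/2)/4 + sqrt(-632 + (-1215 + 56)*(179 + (125 - 1*(-197)))) = 14**(5/2)/4 + sqrt(-632 - 1159*(179 + (125 + 197))) = (196*sqrt(14))/4 + sqrt(-632 - 1159*(179 + 322)) = 49*sqrt(14) + sqrt(-632 - 1159*501) = 49*sqrt(14) + sqrt(-632 - 580659) = 49*sqrt(14) + sqrt(-581291) = 49*sqrt(14) + I*sqrt(581291)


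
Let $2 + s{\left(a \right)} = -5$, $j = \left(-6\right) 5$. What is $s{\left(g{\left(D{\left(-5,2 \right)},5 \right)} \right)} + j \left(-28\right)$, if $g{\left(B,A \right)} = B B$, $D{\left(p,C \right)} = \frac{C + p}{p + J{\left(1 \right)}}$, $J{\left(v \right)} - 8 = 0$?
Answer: $833$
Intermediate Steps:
$J{\left(v \right)} = 8$ ($J{\left(v \right)} = 8 + 0 = 8$)
$D{\left(p,C \right)} = \frac{C + p}{8 + p}$ ($D{\left(p,C \right)} = \frac{C + p}{p + 8} = \frac{C + p}{8 + p}$)
$g{\left(B,A \right)} = B^{2}$
$j = -30$
$s{\left(a \right)} = -7$ ($s{\left(a \right)} = -2 - 5 = -7$)
$s{\left(g{\left(D{\left(-5,2 \right)},5 \right)} \right)} + j \left(-28\right) = -7 - -840 = -7 + 840 = 833$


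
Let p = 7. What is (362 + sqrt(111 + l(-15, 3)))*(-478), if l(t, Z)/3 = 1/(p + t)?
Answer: -173036 - 239*sqrt(1770)/2 ≈ -1.7806e+5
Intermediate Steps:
l(t, Z) = 3/(7 + t)
(362 + sqrt(111 + l(-15, 3)))*(-478) = (362 + sqrt(111 + 3/(7 - 15)))*(-478) = (362 + sqrt(111 + 3/(-8)))*(-478) = (362 + sqrt(111 + 3*(-1/8)))*(-478) = (362 + sqrt(111 - 3/8))*(-478) = (362 + sqrt(885/8))*(-478) = (362 + sqrt(1770)/4)*(-478) = -173036 - 239*sqrt(1770)/2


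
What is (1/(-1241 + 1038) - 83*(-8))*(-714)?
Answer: -13748682/29 ≈ -4.7409e+5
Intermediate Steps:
(1/(-1241 + 1038) - 83*(-8))*(-714) = (1/(-203) + 664)*(-714) = (-1/203 + 664)*(-714) = (134791/203)*(-714) = -13748682/29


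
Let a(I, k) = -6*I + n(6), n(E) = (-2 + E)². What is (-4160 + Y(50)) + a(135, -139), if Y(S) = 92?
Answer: -4862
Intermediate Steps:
a(I, k) = 16 - 6*I (a(I, k) = -6*I + (-2 + 6)² = -6*I + 4² = -6*I + 16 = 16 - 6*I)
(-4160 + Y(50)) + a(135, -139) = (-4160 + 92) + (16 - 6*135) = -4068 + (16 - 810) = -4068 - 794 = -4862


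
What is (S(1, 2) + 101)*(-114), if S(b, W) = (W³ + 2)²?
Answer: -22914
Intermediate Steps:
S(b, W) = (2 + W³)²
(S(1, 2) + 101)*(-114) = ((2 + 2³)² + 101)*(-114) = ((2 + 8)² + 101)*(-114) = (10² + 101)*(-114) = (100 + 101)*(-114) = 201*(-114) = -22914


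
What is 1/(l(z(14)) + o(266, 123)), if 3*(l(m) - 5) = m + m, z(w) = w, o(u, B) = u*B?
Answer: 3/98197 ≈ 3.0551e-5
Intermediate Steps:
o(u, B) = B*u
l(m) = 5 + 2*m/3 (l(m) = 5 + (m + m)/3 = 5 + (2*m)/3 = 5 + 2*m/3)
1/(l(z(14)) + o(266, 123)) = 1/((5 + (⅔)*14) + 123*266) = 1/((5 + 28/3) + 32718) = 1/(43/3 + 32718) = 1/(98197/3) = 3/98197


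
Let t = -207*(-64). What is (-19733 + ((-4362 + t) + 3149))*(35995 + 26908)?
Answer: -484227294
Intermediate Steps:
t = 13248
(-19733 + ((-4362 + t) + 3149))*(35995 + 26908) = (-19733 + ((-4362 + 13248) + 3149))*(35995 + 26908) = (-19733 + (8886 + 3149))*62903 = (-19733 + 12035)*62903 = -7698*62903 = -484227294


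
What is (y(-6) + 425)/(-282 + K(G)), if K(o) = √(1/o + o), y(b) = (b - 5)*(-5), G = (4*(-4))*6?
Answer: -12994560/7643521 - 1920*I*√55302/7643521 ≈ -1.7001 - 0.059072*I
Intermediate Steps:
G = -96 (G = -16*6 = -96)
y(b) = 25 - 5*b (y(b) = (-5 + b)*(-5) = 25 - 5*b)
K(o) = √(o + 1/o)
(y(-6) + 425)/(-282 + K(G)) = ((25 - 5*(-6)) + 425)/(-282 + √(-96 + 1/(-96))) = ((25 + 30) + 425)/(-282 + √(-96 - 1/96)) = (55 + 425)/(-282 + √(-9217/96)) = 480/(-282 + I*√55302/24)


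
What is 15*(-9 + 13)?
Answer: 60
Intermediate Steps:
15*(-9 + 13) = 15*4 = 60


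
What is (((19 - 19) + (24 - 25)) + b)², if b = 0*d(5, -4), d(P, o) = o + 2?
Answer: 1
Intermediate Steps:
d(P, o) = 2 + o
b = 0 (b = 0*(2 - 4) = 0*(-2) = 0)
(((19 - 19) + (24 - 25)) + b)² = (((19 - 19) + (24 - 25)) + 0)² = ((0 - 1) + 0)² = (-1 + 0)² = (-1)² = 1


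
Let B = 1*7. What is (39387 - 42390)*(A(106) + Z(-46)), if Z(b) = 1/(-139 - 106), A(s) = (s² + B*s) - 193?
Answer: -1238661996/35 ≈ -3.5390e+7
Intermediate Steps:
B = 7
A(s) = -193 + s² + 7*s (A(s) = (s² + 7*s) - 193 = -193 + s² + 7*s)
Z(b) = -1/245 (Z(b) = 1/(-245) = -1/245)
(39387 - 42390)*(A(106) + Z(-46)) = (39387 - 42390)*((-193 + 106² + 7*106) - 1/245) = -3003*((-193 + 11236 + 742) - 1/245) = -3003*(11785 - 1/245) = -3003*2887324/245 = -1238661996/35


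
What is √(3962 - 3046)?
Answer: 2*√229 ≈ 30.266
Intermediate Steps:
√(3962 - 3046) = √916 = 2*√229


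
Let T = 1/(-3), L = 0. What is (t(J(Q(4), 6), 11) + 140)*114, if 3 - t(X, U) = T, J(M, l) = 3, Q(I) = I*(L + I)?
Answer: 16340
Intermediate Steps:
Q(I) = I² (Q(I) = I*(0 + I) = I*I = I²)
T = -⅓ ≈ -0.33333
t(X, U) = 10/3 (t(X, U) = 3 - 1*(-⅓) = 3 + ⅓ = 10/3)
(t(J(Q(4), 6), 11) + 140)*114 = (10/3 + 140)*114 = (430/3)*114 = 16340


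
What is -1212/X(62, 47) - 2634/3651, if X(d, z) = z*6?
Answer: -287100/57199 ≈ -5.0193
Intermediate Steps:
X(d, z) = 6*z
-1212/X(62, 47) - 2634/3651 = -1212/(6*47) - 2634/3651 = -1212/282 - 2634*1/3651 = -1212*1/282 - 878/1217 = -202/47 - 878/1217 = -287100/57199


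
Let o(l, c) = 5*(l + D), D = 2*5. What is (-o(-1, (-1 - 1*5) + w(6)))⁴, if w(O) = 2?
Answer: 4100625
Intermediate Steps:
D = 10
o(l, c) = 50 + 5*l (o(l, c) = 5*(l + 10) = 5*(10 + l) = 50 + 5*l)
(-o(-1, (-1 - 1*5) + w(6)))⁴ = (-(50 + 5*(-1)))⁴ = (-(50 - 5))⁴ = (-1*45)⁴ = (-45)⁴ = 4100625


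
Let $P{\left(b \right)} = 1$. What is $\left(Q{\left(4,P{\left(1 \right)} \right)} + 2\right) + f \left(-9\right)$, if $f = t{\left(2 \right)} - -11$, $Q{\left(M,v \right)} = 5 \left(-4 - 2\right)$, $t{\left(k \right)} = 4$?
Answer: $-163$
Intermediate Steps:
$Q{\left(M,v \right)} = -30$ ($Q{\left(M,v \right)} = 5 \left(-6\right) = -30$)
$f = 15$ ($f = 4 - -11 = 4 + 11 = 15$)
$\left(Q{\left(4,P{\left(1 \right)} \right)} + 2\right) + f \left(-9\right) = \left(-30 + 2\right) + 15 \left(-9\right) = -28 - 135 = -163$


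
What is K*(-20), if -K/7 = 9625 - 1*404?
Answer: 1290940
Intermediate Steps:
K = -64547 (K = -7*(9625 - 1*404) = -7*(9625 - 404) = -7*9221 = -64547)
K*(-20) = -64547*(-20) = 1290940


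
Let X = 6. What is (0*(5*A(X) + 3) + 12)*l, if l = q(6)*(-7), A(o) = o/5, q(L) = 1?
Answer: -84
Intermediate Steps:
A(o) = o/5 (A(o) = o*(1/5) = o/5)
l = -7 (l = 1*(-7) = -7)
(0*(5*A(X) + 3) + 12)*l = (0*(5*((1/5)*6) + 3) + 12)*(-7) = (0*(5*(6/5) + 3) + 12)*(-7) = (0*(6 + 3) + 12)*(-7) = (0*9 + 12)*(-7) = (0 + 12)*(-7) = 12*(-7) = -84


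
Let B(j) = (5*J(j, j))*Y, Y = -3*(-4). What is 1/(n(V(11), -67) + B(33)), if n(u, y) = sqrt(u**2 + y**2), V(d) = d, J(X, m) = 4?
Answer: 24/5299 - sqrt(4610)/52990 ≈ 0.0032478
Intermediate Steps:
Y = 12
B(j) = 240 (B(j) = (5*4)*12 = 20*12 = 240)
1/(n(V(11), -67) + B(33)) = 1/(sqrt(11**2 + (-67)**2) + 240) = 1/(sqrt(121 + 4489) + 240) = 1/(sqrt(4610) + 240) = 1/(240 + sqrt(4610))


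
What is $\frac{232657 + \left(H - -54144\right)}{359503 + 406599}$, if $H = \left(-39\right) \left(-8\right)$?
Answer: $\frac{287113}{766102} \approx 0.37477$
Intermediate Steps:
$H = 312$
$\frac{232657 + \left(H - -54144\right)}{359503 + 406599} = \frac{232657 + \left(312 - -54144\right)}{359503 + 406599} = \frac{232657 + \left(312 + 54144\right)}{766102} = \left(232657 + 54456\right) \frac{1}{766102} = 287113 \cdot \frac{1}{766102} = \frac{287113}{766102}$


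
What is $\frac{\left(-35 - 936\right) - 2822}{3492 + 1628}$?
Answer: $- \frac{3793}{5120} \approx -0.74082$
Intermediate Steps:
$\frac{\left(-35 - 936\right) - 2822}{3492 + 1628} = \frac{\left(-35 - 936\right) - 2822}{5120} = \left(-971 - 2822\right) \frac{1}{5120} = \left(-3793\right) \frac{1}{5120} = - \frac{3793}{5120}$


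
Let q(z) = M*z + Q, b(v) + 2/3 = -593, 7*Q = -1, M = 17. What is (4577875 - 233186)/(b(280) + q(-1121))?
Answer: -91238469/412667 ≈ -221.09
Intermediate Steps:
Q = -⅐ (Q = (⅐)*(-1) = -⅐ ≈ -0.14286)
b(v) = -1781/3 (b(v) = -⅔ - 593 = -1781/3)
q(z) = -⅐ + 17*z (q(z) = 17*z - ⅐ = -⅐ + 17*z)
(4577875 - 233186)/(b(280) + q(-1121)) = (4577875 - 233186)/(-1781/3 + (-⅐ + 17*(-1121))) = 4344689/(-1781/3 + (-⅐ - 19057)) = 4344689/(-1781/3 - 133400/7) = 4344689/(-412667/21) = 4344689*(-21/412667) = -91238469/412667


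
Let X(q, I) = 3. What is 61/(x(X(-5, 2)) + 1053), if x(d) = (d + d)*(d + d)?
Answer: 61/1089 ≈ 0.056015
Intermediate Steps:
x(d) = 4*d² (x(d) = (2*d)*(2*d) = 4*d²)
61/(x(X(-5, 2)) + 1053) = 61/(4*3² + 1053) = 61/(4*9 + 1053) = 61/(36 + 1053) = 61/1089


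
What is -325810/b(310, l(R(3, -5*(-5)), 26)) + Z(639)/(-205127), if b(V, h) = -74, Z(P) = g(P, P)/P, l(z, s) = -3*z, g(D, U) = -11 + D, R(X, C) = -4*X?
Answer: 21352960681229/4849817661 ≈ 4402.8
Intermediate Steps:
Z(P) = (-11 + P)/P
-325810/b(310, l(R(3, -5*(-5)), 26)) + Z(639)/(-205127) = -325810/(-74) + ((-11 + 639)/639)/(-205127) = -325810*(-1/74) + ((1/639)*628)*(-1/205127) = 162905/37 + (628/639)*(-1/205127) = 162905/37 - 628/131076153 = 21352960681229/4849817661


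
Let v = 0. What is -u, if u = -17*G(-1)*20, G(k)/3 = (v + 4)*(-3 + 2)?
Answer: -4080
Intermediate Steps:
G(k) = -12 (G(k) = 3*((0 + 4)*(-3 + 2)) = 3*(4*(-1)) = 3*(-4) = -12)
u = 4080 (u = -17*(-12)*20 = 204*20 = 4080)
-u = -1*4080 = -4080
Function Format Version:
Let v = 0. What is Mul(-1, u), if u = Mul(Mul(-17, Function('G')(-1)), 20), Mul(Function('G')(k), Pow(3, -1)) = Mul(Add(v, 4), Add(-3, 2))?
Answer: -4080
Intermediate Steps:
Function('G')(k) = -12 (Function('G')(k) = Mul(3, Mul(Add(0, 4), Add(-3, 2))) = Mul(3, Mul(4, -1)) = Mul(3, -4) = -12)
u = 4080 (u = Mul(Mul(-17, -12), 20) = Mul(204, 20) = 4080)
Mul(-1, u) = Mul(-1, 4080) = -4080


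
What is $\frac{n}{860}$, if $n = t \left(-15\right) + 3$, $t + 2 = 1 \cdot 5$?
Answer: $- \frac{21}{430} \approx -0.048837$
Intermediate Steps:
$t = 3$ ($t = -2 + 1 \cdot 5 = -2 + 5 = 3$)
$n = -42$ ($n = 3 \left(-15\right) + 3 = -45 + 3 = -42$)
$\frac{n}{860} = - \frac{42}{860} = \left(-42\right) \frac{1}{860} = - \frac{21}{430}$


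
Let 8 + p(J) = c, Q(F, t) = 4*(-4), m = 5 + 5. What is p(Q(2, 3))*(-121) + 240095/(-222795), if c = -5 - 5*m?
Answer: 339625238/44559 ≈ 7621.9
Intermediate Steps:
m = 10
Q(F, t) = -16
c = -55 (c = -5 - 5*10 = -5 - 50 = -55)
p(J) = -63 (p(J) = -8 - 55 = -63)
p(Q(2, 3))*(-121) + 240095/(-222795) = -63*(-121) + 240095/(-222795) = 7623 + 240095*(-1/222795) = 7623 - 48019/44559 = 339625238/44559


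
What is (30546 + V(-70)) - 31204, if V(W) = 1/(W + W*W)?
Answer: -3178139/4830 ≈ -658.00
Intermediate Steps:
V(W) = 1/(W + W²)
(30546 + V(-70)) - 31204 = (30546 + 1/((-70)*(1 - 70))) - 31204 = (30546 - 1/70/(-69)) - 31204 = (30546 - 1/70*(-1/69)) - 31204 = (30546 + 1/4830) - 31204 = 147537181/4830 - 31204 = -3178139/4830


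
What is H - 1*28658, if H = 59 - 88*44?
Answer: -32471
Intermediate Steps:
H = -3813 (H = 59 - 3872 = -3813)
H - 1*28658 = -3813 - 1*28658 = -3813 - 28658 = -32471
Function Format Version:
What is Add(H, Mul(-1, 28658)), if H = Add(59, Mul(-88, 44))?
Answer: -32471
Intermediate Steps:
H = -3813 (H = Add(59, -3872) = -3813)
Add(H, Mul(-1, 28658)) = Add(-3813, Mul(-1, 28658)) = Add(-3813, -28658) = -32471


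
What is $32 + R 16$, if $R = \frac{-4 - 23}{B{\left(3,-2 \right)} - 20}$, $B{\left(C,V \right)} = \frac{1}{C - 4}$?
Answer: $\frac{368}{7} \approx 52.571$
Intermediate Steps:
$B{\left(C,V \right)} = \frac{1}{-4 + C}$
$R = \frac{9}{7}$ ($R = \frac{-4 - 23}{\frac{1}{-4 + 3} - 20} = - \frac{27}{\frac{1}{-1} - 20} = - \frac{27}{-1 - 20} = - \frac{27}{-21} = \left(-27\right) \left(- \frac{1}{21}\right) = \frac{9}{7} \approx 1.2857$)
$32 + R 16 = 32 + \frac{9}{7} \cdot 16 = 32 + \frac{144}{7} = \frac{368}{7}$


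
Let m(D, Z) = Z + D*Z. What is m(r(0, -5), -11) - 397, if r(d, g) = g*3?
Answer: -243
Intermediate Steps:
r(d, g) = 3*g
m(r(0, -5), -11) - 397 = -11*(1 + 3*(-5)) - 397 = -11*(1 - 15) - 397 = -11*(-14) - 397 = 154 - 397 = -243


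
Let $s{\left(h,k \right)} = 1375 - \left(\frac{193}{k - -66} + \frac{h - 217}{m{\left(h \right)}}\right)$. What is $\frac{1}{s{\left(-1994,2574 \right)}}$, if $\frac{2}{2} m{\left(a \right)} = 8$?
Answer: $\frac{2640}{4359437} \approx 0.00060558$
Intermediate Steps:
$m{\left(a \right)} = 8$
$s{\left(h,k \right)} = \frac{11217}{8} - \frac{193}{66 + k} - \frac{h}{8}$ ($s{\left(h,k \right)} = 1375 - \left(\frac{193}{k - -66} + \frac{h - 217}{8}\right) = 1375 - \left(\frac{193}{k + 66} + \left(h - 217\right) \frac{1}{8}\right) = 1375 - \left(\frac{193}{66 + k} + \left(-217 + h\right) \frac{1}{8}\right) = 1375 - \left(\frac{193}{66 + k} + \left(- \frac{217}{8} + \frac{h}{8}\right)\right) = 1375 - \left(- \frac{217}{8} + \frac{193}{66 + k} + \frac{h}{8}\right) = \frac{11217}{8} - \frac{193}{66 + k} - \frac{h}{8}$)
$\frac{1}{s{\left(-1994,2574 \right)}} = \frac{1}{\frac{1}{8} \frac{1}{66 + 2574} \left(738778 - -131604 + 11217 \cdot 2574 - \left(-1994\right) 2574\right)} = \frac{1}{\frac{1}{8} \cdot \frac{1}{2640} \left(738778 + 131604 + 28872558 + 5132556\right)} = \frac{1}{\frac{1}{8} \cdot \frac{1}{2640} \cdot 34875496} = \frac{1}{\frac{4359437}{2640}} = \frac{2640}{4359437}$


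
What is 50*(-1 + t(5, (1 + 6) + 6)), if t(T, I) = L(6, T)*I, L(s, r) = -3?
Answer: -2000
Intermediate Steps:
t(T, I) = -3*I
50*(-1 + t(5, (1 + 6) + 6)) = 50*(-1 - 3*((1 + 6) + 6)) = 50*(-1 - 3*(7 + 6)) = 50*(-1 - 3*13) = 50*(-1 - 39) = 50*(-40) = -2000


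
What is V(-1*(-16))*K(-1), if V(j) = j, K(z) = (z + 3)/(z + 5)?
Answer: 8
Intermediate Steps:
K(z) = (3 + z)/(5 + z)
V(-1*(-16))*K(-1) = (-1*(-16))*((3 - 1)/(5 - 1)) = 16*(2/4) = 16*((¼)*2) = 16*(½) = 8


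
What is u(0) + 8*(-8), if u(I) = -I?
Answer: -64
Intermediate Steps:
u(0) + 8*(-8) = -1*0 + 8*(-8) = 0 - 64 = -64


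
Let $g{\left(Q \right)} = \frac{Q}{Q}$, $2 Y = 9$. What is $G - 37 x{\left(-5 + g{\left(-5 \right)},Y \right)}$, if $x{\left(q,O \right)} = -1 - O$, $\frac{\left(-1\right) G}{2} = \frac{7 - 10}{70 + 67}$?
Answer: $\frac{55771}{274} \approx 203.54$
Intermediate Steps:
$Y = \frac{9}{2}$ ($Y = \frac{1}{2} \cdot 9 = \frac{9}{2} \approx 4.5$)
$g{\left(Q \right)} = 1$
$G = \frac{6}{137}$ ($G = - 2 \frac{7 - 10}{70 + 67} = - 2 \left(- \frac{3}{137}\right) = - 2 \left(\left(-3\right) \frac{1}{137}\right) = \left(-2\right) \left(- \frac{3}{137}\right) = \frac{6}{137} \approx 0.043796$)
$G - 37 x{\left(-5 + g{\left(-5 \right)},Y \right)} = \frac{6}{137} - 37 \left(-1 - \frac{9}{2}\right) = \frac{6}{137} - - \frac{407}{2} = \frac{6}{137} + \frac{407}{2} = \frac{55771}{274}$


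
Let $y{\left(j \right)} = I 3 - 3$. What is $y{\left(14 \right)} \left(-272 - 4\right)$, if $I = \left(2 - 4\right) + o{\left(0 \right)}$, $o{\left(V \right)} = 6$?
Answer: $-2484$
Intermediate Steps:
$I = 4$ ($I = \left(2 - 4\right) + 6 = -2 + 6 = 4$)
$y{\left(j \right)} = 9$ ($y{\left(j \right)} = 4 \cdot 3 - 3 = 12 - 3 = 9$)
$y{\left(14 \right)} \left(-272 - 4\right) = 9 \left(-272 - 4\right) = 9 \left(-276\right) = -2484$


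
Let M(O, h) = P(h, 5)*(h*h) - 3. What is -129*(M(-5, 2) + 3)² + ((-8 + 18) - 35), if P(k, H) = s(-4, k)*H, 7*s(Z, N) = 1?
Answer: -52825/49 ≈ -1078.1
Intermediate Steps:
s(Z, N) = ⅐ (s(Z, N) = (⅐)*1 = ⅐)
P(k, H) = H/7
M(O, h) = -3 + 5*h²/7 (M(O, h) = ((⅐)*5)*(h*h) - 3 = 5*h²/7 - 3 = -3 + 5*h²/7)
-129*(M(-5, 2) + 3)² + ((-8 + 18) - 35) = -129*((-3 + (5/7)*2²) + 3)² + ((-8 + 18) - 35) = -129*((-3 + (5/7)*4) + 3)² + (10 - 35) = -129*((-3 + 20/7) + 3)² - 25 = -129*(-⅐ + 3)² - 25 = -129*(20/7)² - 25 = -129*400/49 - 25 = -51600/49 - 25 = -52825/49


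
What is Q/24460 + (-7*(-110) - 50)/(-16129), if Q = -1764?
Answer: -11515689/98628835 ≈ -0.11676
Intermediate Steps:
Q/24460 + (-7*(-110) - 50)/(-16129) = -1764/24460 + (-7*(-110) - 50)/(-16129) = -1764*1/24460 + (770 - 50)*(-1/16129) = -441/6115 + 720*(-1/16129) = -441/6115 - 720/16129 = -11515689/98628835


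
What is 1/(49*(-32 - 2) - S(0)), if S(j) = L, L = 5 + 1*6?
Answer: -1/1677 ≈ -0.00059630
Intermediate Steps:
L = 11 (L = 5 + 6 = 11)
S(j) = 11
1/(49*(-32 - 2) - S(0)) = 1/(49*(-32 - 2) - 1*11) = 1/(49*(-34) - 11) = 1/(-1666 - 11) = 1/(-1677) = -1/1677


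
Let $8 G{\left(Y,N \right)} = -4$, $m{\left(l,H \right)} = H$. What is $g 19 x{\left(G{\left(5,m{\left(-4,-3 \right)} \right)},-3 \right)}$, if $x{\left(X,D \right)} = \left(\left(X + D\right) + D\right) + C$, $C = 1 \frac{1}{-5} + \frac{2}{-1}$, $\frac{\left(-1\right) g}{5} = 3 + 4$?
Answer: $\frac{11571}{2} \approx 5785.5$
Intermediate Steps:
$g = -35$ ($g = - 5 \left(3 + 4\right) = \left(-5\right) 7 = -35$)
$G{\left(Y,N \right)} = - \frac{1}{2}$ ($G{\left(Y,N \right)} = \frac{1}{8} \left(-4\right) = - \frac{1}{2}$)
$C = - \frac{11}{5}$ ($C = 1 \left(- \frac{1}{5}\right) + 2 \left(-1\right) = - \frac{1}{5} - 2 = - \frac{11}{5} \approx -2.2$)
$x{\left(X,D \right)} = - \frac{11}{5} + X + 2 D$ ($x{\left(X,D \right)} = \left(\left(X + D\right) + D\right) - \frac{11}{5} = \left(\left(D + X\right) + D\right) - \frac{11}{5} = \left(X + 2 D\right) - \frac{11}{5} = - \frac{11}{5} + X + 2 D$)
$g 19 x{\left(G{\left(5,m{\left(-4,-3 \right)} \right)},-3 \right)} = \left(-35\right) 19 \left(- \frac{11}{5} - \frac{1}{2} + 2 \left(-3\right)\right) = - 665 \left(- \frac{11}{5} - \frac{1}{2} - 6\right) = \left(-665\right) \left(- \frac{87}{10}\right) = \frac{11571}{2}$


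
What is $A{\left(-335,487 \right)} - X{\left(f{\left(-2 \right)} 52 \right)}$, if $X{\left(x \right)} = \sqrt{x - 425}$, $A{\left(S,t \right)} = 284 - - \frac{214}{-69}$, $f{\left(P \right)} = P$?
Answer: $\frac{19382}{69} - 23 i \approx 280.9 - 23.0 i$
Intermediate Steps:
$A{\left(S,t \right)} = \frac{19382}{69}$ ($A{\left(S,t \right)} = 284 - \left(-214\right) \left(- \frac{1}{69}\right) = 284 - \frac{214}{69} = \frac{19382}{69}$)
$X{\left(x \right)} = \sqrt{-425 + x}$
$A{\left(-335,487 \right)} - X{\left(f{\left(-2 \right)} 52 \right)} = \frac{19382}{69} - \sqrt{-425 - 104} = \frac{19382}{69} - \sqrt{-529} = \frac{19382}{69} - 23 i$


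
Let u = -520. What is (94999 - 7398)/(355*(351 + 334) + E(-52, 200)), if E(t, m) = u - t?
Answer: 87601/242707 ≈ 0.36093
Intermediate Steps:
E(t, m) = -520 - t
(94999 - 7398)/(355*(351 + 334) + E(-52, 200)) = (94999 - 7398)/(355*(351 + 334) + (-520 - 1*(-52))) = 87601/(355*685 + (-520 + 52)) = 87601/(243175 - 468) = 87601/242707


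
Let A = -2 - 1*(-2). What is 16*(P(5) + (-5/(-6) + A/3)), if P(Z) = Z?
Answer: 280/3 ≈ 93.333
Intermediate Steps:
A = 0 (A = -2 + 2 = 0)
16*(P(5) + (-5/(-6) + A/3)) = 16*(5 + (-5/(-6) + 0/3)) = 16*(5 + (-5*(-⅙) + 0*(⅓))) = 16*(5 + (⅚ + 0)) = 16*(5 + ⅚) = 16*(35/6) = 280/3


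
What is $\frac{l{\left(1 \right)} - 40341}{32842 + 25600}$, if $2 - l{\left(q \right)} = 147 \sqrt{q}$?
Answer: $- \frac{20243}{29221} \approx -0.69275$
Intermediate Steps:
$l{\left(q \right)} = 2 - 147 \sqrt{q}$
$\frac{l{\left(1 \right)} - 40341}{32842 + 25600} = \frac{\left(2 - 147 \sqrt{1}\right) - 40341}{32842 + 25600} = \frac{\left(2 - 147\right) - 40341}{58442} = \left(\left(2 - 147\right) - 40341\right) \frac{1}{58442} = \left(-145 - 40341\right) \frac{1}{58442} = \left(-40486\right) \frac{1}{58442} = - \frac{20243}{29221}$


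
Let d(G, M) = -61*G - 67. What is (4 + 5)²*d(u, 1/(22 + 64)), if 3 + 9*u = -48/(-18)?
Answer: -5244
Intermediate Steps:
u = -1/27 (u = -⅓ + (-48/(-18))/9 = -⅓ + (-48*(-1/18))/9 = -⅓ + (⅑)*(8/3) = -⅓ + 8/27 = -1/27 ≈ -0.037037)
d(G, M) = -67 - 61*G
(4 + 5)²*d(u, 1/(22 + 64)) = (4 + 5)²*(-67 - 61*(-1/27)) = 9²*(-67 + 61/27) = 81*(-1748/27) = -5244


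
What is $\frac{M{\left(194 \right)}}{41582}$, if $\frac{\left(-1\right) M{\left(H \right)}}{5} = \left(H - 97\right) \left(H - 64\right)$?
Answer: $- \frac{31525}{20791} \approx -1.5163$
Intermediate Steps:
$M{\left(H \right)} = - 5 \left(-97 + H\right) \left(-64 + H\right)$ ($M{\left(H \right)} = - 5 \left(H - 97\right) \left(H - 64\right) = - 5 \left(-97 + H\right) \left(-64 + H\right)$)
$\frac{M{\left(194 \right)}}{41582} = \frac{-31040 - 5 \cdot 194^{2} + 805 \cdot 194}{41582} = \left(-31040 - 188180 + 156170\right) \frac{1}{41582} = \left(-63050\right) \frac{1}{41582} = - \frac{31525}{20791}$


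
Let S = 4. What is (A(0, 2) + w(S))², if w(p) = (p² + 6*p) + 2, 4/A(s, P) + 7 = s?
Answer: 84100/49 ≈ 1716.3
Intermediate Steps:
A(s, P) = 4/(-7 + s)
w(p) = 2 + p² + 6*p
(A(0, 2) + w(S))² = (4/(-7 + 0) + (2 + 4² + 6*4))² = (4/(-7) + (2 + 16 + 24))² = (4*(-⅐) + 42)² = (-4/7 + 42)² = (290/7)² = 84100/49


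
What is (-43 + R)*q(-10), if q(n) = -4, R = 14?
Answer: 116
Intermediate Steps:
(-43 + R)*q(-10) = (-43 + 14)*(-4) = -29*(-4) = 116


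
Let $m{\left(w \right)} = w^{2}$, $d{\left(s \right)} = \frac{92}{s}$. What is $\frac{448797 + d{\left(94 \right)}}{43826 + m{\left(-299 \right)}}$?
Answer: $\frac{21093505}{6261669} \approx 3.3687$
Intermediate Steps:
$\frac{448797 + d{\left(94 \right)}}{43826 + m{\left(-299 \right)}} = \frac{448797 + \frac{92}{94}}{43826 + \left(-299\right)^{2}} = \frac{448797 + 92 \cdot \frac{1}{94}}{43826 + 89401} = \frac{448797 + \frac{46}{47}}{133227} = \frac{21093505}{47} \cdot \frac{1}{133227} = \frac{21093505}{6261669}$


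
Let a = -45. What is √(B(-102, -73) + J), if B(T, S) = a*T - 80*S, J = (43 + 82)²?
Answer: 3*√2895 ≈ 161.42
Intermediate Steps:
J = 15625 (J = 125² = 15625)
B(T, S) = -80*S - 45*T (B(T, S) = -45*T - 80*S = -80*S - 45*T)
√(B(-102, -73) + J) = √((-80*(-73) - 45*(-102)) + 15625) = √((5840 + 4590) + 15625) = √(10430 + 15625) = √26055 = 3*√2895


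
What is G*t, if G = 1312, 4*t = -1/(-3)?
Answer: 328/3 ≈ 109.33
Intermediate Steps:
t = 1/12 (t = (-1/(-3))/4 = (-1*(-⅓))/4 = (¼)*(⅓) = 1/12 ≈ 0.083333)
G*t = 1312*(1/12) = 328/3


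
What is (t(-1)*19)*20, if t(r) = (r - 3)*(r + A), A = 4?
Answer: -4560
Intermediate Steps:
t(r) = (-3 + r)*(4 + r) (t(r) = (r - 3)*(r + 4) = (-3 + r)*(4 + r))
(t(-1)*19)*20 = ((-12 - 1 + (-1)**2)*19)*20 = ((-12 - 1 + 1)*19)*20 = -12*19*20 = -228*20 = -4560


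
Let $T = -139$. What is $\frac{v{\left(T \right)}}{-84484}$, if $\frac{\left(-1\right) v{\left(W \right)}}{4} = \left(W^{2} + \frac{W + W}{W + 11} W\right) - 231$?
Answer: $\frac{1202439}{1351744} \approx 0.88955$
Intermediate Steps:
$v{\left(W \right)} = 924 - 4 W^{2} - \frac{8 W^{2}}{11 + W}$ ($v{\left(W \right)} = - 4 \left(\left(W^{2} + \frac{W + W}{W + 11} W\right) - 231\right) = - 4 \left(\left(W^{2} + \frac{2 W}{11 + W} W\right) - 231\right) = - 4 \left(\left(W^{2} + \frac{2 W^{2}}{11 + W}\right) - 231\right) = - 4 \left(-231 + W^{2} + \frac{2 W^{2}}{11 + W}\right) = 924 - 4 W^{2} - \frac{8 W^{2}}{11 + W}$)
$\frac{v{\left(T \right)}}{-84484} = \frac{4 \frac{1}{11 - 139} \left(2541 - \left(-139\right)^{3} - 13 \left(-139\right)^{2} + 231 \left(-139\right)\right)}{-84484} = \frac{4 \left(2541 - -2685619 - 251173 - 32109\right)}{-128} \left(- \frac{1}{84484}\right) = 4 \left(- \frac{1}{128}\right) \left(2541 + 2685619 - 251173 - 32109\right) \left(- \frac{1}{84484}\right) = 4 \left(- \frac{1}{128}\right) 2404878 \left(- \frac{1}{84484}\right) = \left(- \frac{1202439}{16}\right) \left(- \frac{1}{84484}\right) = \frac{1202439}{1351744}$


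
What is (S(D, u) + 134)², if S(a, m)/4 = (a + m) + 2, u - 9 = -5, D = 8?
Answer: 36100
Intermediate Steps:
u = 4 (u = 9 - 5 = 4)
S(a, m) = 8 + 4*a + 4*m (S(a, m) = 4*((a + m) + 2) = 4*(2 + a + m) = 8 + 4*a + 4*m)
(S(D, u) + 134)² = ((8 + 4*8 + 4*4) + 134)² = ((8 + 32 + 16) + 134)² = (56 + 134)² = 190² = 36100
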